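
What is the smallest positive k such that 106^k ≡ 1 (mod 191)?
190

191 is prime, so ord(106) divides φ(191) = 190.
Divisors of 190: 1, 2, 5, 10, 19, 38, 95, 190.
Repeated squaring: 106^1 ≡ 106, 106^2 ≡ 158, 106^4 ≡ 134, 106^8 ≡ 2, 106^16 ≡ 4, 106^32 ≡ 16, 106^64 ≡ 65, 106^128 ≡ 23 (mod 191).
Test 106^d mod 191 for each divisor d in increasing order:
106^1 ≡ 106
106^2 ≡ 158
106^5 = 106^4·106^1 ≡ 70
106^10 = 106^8·106^2 ≡ 125
106^19 = 106^16·106^2·106^1 ≡ 142
106^38 = 106^32·106^4·106^2 ≡ 109
106^95 = 106^64·106^16·106^8·106^4·106^2·106^1 ≡ 190
106^190 = 106^128·106^32·106^16·106^8·106^4·106^2 ≡ 1  ← first divisor giving 1
The order is 190.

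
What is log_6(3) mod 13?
8

Baby-step giant-step with step n = ⌈√13⌉ = 4.
Baby steps 6^j mod 13 (j:value) for j=0..3: 0:1, 1:6, 2:10, 3:8.
Giant-step multiplier: 6^(-4) ≡ 6^(12-4) = 6^8 ≡ 3 (mod 13).
Giant steps γ_i = 3·3^i mod 13: γ_0=3, γ_1=9, γ_2=1 (in table at j=0).
x = i·n + j = 2·4 + 0 = 8.
Check: 6^8 ≡ 3 (mod 13).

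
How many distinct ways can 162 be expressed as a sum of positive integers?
129913904637

p(n) counts ways to write n as a sum of positive integers (order ignored).
Euler's pentagonal recurrence: p(k) = p(k-1) + p(k-2) - p(k-5) - p(k-7) + p(k-12) + p(k-15) - ... (offsets j(3j∓1)/2, signs ++--, p(0)=1, p(<0)=0).
DP table for k = 0..161: p(0)=1, p(1)=1, p(2)=2, p(3)=3, p(4)=5, p(5)=7, p(6)=11, p(7)=15, p(8)=22, p(9)=30, p(10)=42, p(11)=56, p(12)=77, p(13)=101, p(14)=135, p(15)=176, p(16)=231, p(17)=297, p(18)=385, p(19)=490, p(20)=627, p(21)=792, p(22)=1002, p(23)=1255, p(24)=1575, p(25)=1958, p(26)=2436, p(27)=3010, p(28)=3718, p(29)=4565, p(30)=5604, p(31)=6842, p(32)=8349, p(33)=10143, p(34)=12310, p(35)=14883, p(36)=17977, p(37)=21637, p(38)=26015, p(39)=31185, p(40)=37338, p(41)=44583, p(42)=53174, p(43)=63261, p(44)=75175, p(45)=89134, p(46)=105558, p(47)=124754, p(48)=147273, p(49)=173525, p(50)=204226, p(51)=239943, p(52)=281589, p(53)=329931, p(54)=386155, p(55)=451276, p(56)=526823, p(57)=614154, p(58)=715220, p(59)=831820, p(60)=966467, p(61)=1121505, p(62)=1300156, p(63)=1505499, p(64)=1741630, p(65)=2012558, p(66)=2323520, p(67)=2679689, p(68)=3087735, p(69)=3554345, p(70)=4087968, p(71)=4697205, p(72)=5392783, p(73)=6185689, p(74)=7089500, p(75)=8118264, p(76)=9289091, p(77)=10619863, p(78)=12132164, p(79)=13848650, p(80)=15796476, p(81)=18004327, p(82)=20506255, p(83)=23338469, p(84)=26543660, p(85)=30167357, p(86)=34262962, p(87)=38887673, p(88)=44108109, p(89)=49995925, p(90)=56634173, p(91)=64112359, p(92)=72533807, p(93)=82010177, p(94)=92669720, p(95)=104651419, p(96)=118114304, p(97)=133230930, p(98)=150198136, p(99)=169229875, p(100)=190569292, p(101)=214481126, p(102)=241265379, p(103)=271248950, p(104)=304801365, p(105)=342325709, p(106)=384276336, p(107)=431149389, p(108)=483502844, p(109)=541946240, p(110)=607163746, p(111)=679903203, p(112)=761002156, p(113)=851376628, p(114)=952050665, p(115)=1064144451, p(116)=1188908248, p(117)=1327710076, p(118)=1482074143, p(119)=1653668665, p(120)=1844349560, p(121)=2056148051, p(122)=2291320912, p(123)=2552338241, p(124)=2841940500, p(125)=3163127352, p(126)=3519222692, p(127)=3913864295, p(128)=4351078600, p(129)=4835271870, p(130)=5371315400, p(131)=5964539504, p(132)=6620830889, p(133)=7346629512, p(134)=8149040695, p(135)=9035836076, p(136)=10015581680, p(137)=11097645016, p(138)=12292341831, p(139)=13610949895, p(140)=15065878135, p(141)=16670689208, p(142)=18440293320, p(143)=20390982757, p(144)=22540654445, p(145)=24908858009, p(146)=27517052599, p(147)=30388671978, p(148)=33549419497, p(149)=37027355200, p(150)=40853235313, p(151)=45060624582, p(152)=49686288421, p(153)=54770336324, p(154)=60356673280, p(155)=66493182097, p(156)=73232243759, p(157)=80630964769, p(158)=88751778802, p(159)=97662728555, p(160)=107438159466, p(161)=118159068427.
Final step: p(162) = p(161) + p(160) - p(157) - p(155) + p(150) + p(147) - p(140) - p(136) + p(127) + p(122) - p(111) - p(105) + p(92) + p(85) - p(70) - p(62) + p(45) + p(36) - p(17) - p(7)
= 118159068427 + 107438159466 - 80630964769 - 66493182097 + 40853235313 + 30388671978 - 15065878135 - 10015581680 + 3913864295 + 2291320912 - 679903203 - 342325709 + 72533807 + 30167357 - 4087968 - 1300156 + 89134 + 17977 - 297 - 15
= 129913904637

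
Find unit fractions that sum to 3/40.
1/14 + 1/280

Greedy algorithm:
3/40: ceiling(40/3) = 14, use 1/14
1/280: ceiling(280/1) = 280, use 1/280
Result: 3/40 = 1/14 + 1/280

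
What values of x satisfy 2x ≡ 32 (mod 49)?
x ≡ 16 (mod 49)

gcd(2, 49) = 1, which divides 32, so solutions exist.
Find 2^(-1) mod 49 by the extended Euclidean algorithm:
49 = 24 × 2 + 1  ⟹  1 = (1)·49 + (-24)·2
So (-24)·2 ≡ 1 (mod 49), i.e. 2^(-1) ≡ -24 ≡ 25 (mod 49).
x ≡ 25 × 32 = 800 ≡ 16 (mod 49).
Check: 2 × 16 = 32 ≡ 32 (mod 49).
Unique solution: x ≡ 16 (mod 49)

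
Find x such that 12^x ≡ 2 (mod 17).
6

Baby-step giant-step with step n = ⌈√17⌉ = 5.
Baby steps 12^j mod 17 (j:value) for j=0..4: 0:1, 1:12, 2:8, 3:11, 4:13.
Giant-step multiplier: 12^(-5) ≡ 12^(16-5) = 12^11 ≡ 6 (mod 17).
Giant steps γ_i = 2·6^i mod 17: γ_0=2, γ_1=12 (in table at j=1).
x = i·n + j = 1·5 + 1 = 6.
Check: 12^6 ≡ 2 (mod 17).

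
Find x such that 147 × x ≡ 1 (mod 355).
128

gcd(147, 355) = 1, so the inverse exists.
Extended Euclidean algorithm on (355, 147):
355 = 2 × 147 + 61  ⟹  61 = (1)·355 + (-2)·147
147 = 2 × 61 + 25  ⟹  25 = (-2)·355 + (5)·147
61 = 2 × 25 + 11  ⟹  11 = (5)·355 + (-12)·147
25 = 2 × 11 + 3  ⟹  3 = (-12)·355 + (29)·147
11 = 3 × 3 + 2  ⟹  2 = (41)·355 + (-99)·147
3 = 1 × 2 + 1  ⟹  1 = (-53)·355 + (128)·147
So (128)·147 ≡ 1 (mod 355), i.e. 147^(-1) ≡ 128 (mod 355).
Check: 147 × 128 = 18816 ≡ 1 (mod 355)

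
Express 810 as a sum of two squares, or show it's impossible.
9² + 27² (a=9, b=27)

Factorization: 810 = 2 × 3^4 × 5
By Fermat: n is sum of two squares iff every prime p ≡ 3 (mod 4) appears to even power.
All primes ≡ 3 (mod 4) appear to even power.
Search a = 0, 1, 2, … for 810 - a² a perfect square: first hit at a = 9: 810 - 81 = 729 = 27².
810 = 9² + 27² = 81 + 729 ✓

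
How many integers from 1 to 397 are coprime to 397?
396

397 = 397
φ(n) = n × ∏(1 - 1/p) for each prime p dividing n
φ(397) = 397 × (1 - 1/397) = 396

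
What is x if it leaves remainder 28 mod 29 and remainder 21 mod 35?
231

Using Chinese Remainder Theorem:
M = 29 × 35 = 1015
M1 = 35, M2 = 29
y1 = 35^(-1) mod 29 = 5
y2 = 29^(-1) mod 35 = 29
x = (28×35×5 + 21×29×29) mod 1015 = 231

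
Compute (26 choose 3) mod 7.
3

Using Lucas' theorem:
Write n=26 and k=3 in base 7:
n in base 7: [3, 5]
k in base 7: [0, 3]
C(26,3) mod 7 = ∏ C(n_i, k_i) mod 7
Digit binomials (mod 7): C(3,0) = 1; C(5,3) = 10 ≡ 3
Product: 1 × 3 = 3 ≡ 3 (mod 7)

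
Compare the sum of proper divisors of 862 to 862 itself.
deficient

Proper divisors of 862: sum = 1 + 2 + 431 = 434
Since 434 < 862, 862 is deficient.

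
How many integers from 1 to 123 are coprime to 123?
80

123 = 3 × 41
φ(n) = n × ∏(1 - 1/p) for each prime p dividing n
φ(123) = 123 × (1 - 1/3) × (1 - 1/41) = 80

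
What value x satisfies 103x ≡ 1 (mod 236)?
55

gcd(103, 236) = 1, so the inverse exists.
Extended Euclidean algorithm on (236, 103):
236 = 2 × 103 + 30  ⟹  30 = (1)·236 + (-2)·103
103 = 3 × 30 + 13  ⟹  13 = (-3)·236 + (7)·103
30 = 2 × 13 + 4  ⟹  4 = (7)·236 + (-16)·103
13 = 3 × 4 + 1  ⟹  1 = (-24)·236 + (55)·103
So (55)·103 ≡ 1 (mod 236), i.e. 103^(-1) ≡ 55 (mod 236).
Check: 103 × 55 = 5665 ≡ 1 (mod 236)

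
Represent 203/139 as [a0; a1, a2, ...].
[1; 2, 5, 1, 4, 2]

Euclidean algorithm steps:
203 = 1 × 139 + 64
139 = 2 × 64 + 11
64 = 5 × 11 + 9
11 = 1 × 9 + 2
9 = 4 × 2 + 1
2 = 2 × 1 + 0
Continued fraction: [1; 2, 5, 1, 4, 2]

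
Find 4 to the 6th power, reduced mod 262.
166

Repeated squaring. Binary of 6 = 110.
4^1 ≡ 4 (mod 262); 4^2 ≡ 16 (mod 262); 4^4 ≡ 256 (mod 262)
4^6 = 4^2 × 4^4 ≡ 166 (mod 262)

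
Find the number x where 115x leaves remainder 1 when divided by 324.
31

gcd(115, 324) = 1, so the inverse exists.
Extended Euclidean algorithm on (324, 115):
324 = 2 × 115 + 94  ⟹  94 = (1)·324 + (-2)·115
115 = 1 × 94 + 21  ⟹  21 = (-1)·324 + (3)·115
94 = 4 × 21 + 10  ⟹  10 = (5)·324 + (-14)·115
21 = 2 × 10 + 1  ⟹  1 = (-11)·324 + (31)·115
So (31)·115 ≡ 1 (mod 324), i.e. 115^(-1) ≡ 31 (mod 324).
Check: 115 × 31 = 3565 ≡ 1 (mod 324)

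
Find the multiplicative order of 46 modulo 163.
81

163 is prime, so ord(46) divides φ(163) = 162.
Divisors of 162: 1, 2, 3, 6, 9, 18, 27, 54, 81, 162.
Repeated squaring: 46^1 ≡ 46, 46^2 ≡ 160, 46^4 ≡ 9, 46^8 ≡ 81, 46^16 ≡ 41, 46^32 ≡ 51, 46^64 ≡ 156, 46^128 ≡ 49 (mod 163).
Test 46^d mod 163 for each divisor d in increasing order:
46^1 ≡ 46
46^2 ≡ 160
46^3 = 46^2·46^1 ≡ 25
46^6 = 46^4·46^2 ≡ 136
46^9 = 46^8·46^1 ≡ 140
46^18 = 46^16·46^2 ≡ 40
46^27 = 46^16·46^8·46^2·46^1 ≡ 58
46^54 = 46^32·46^16·46^4·46^2 ≡ 104
46^81 = 46^64·46^16·46^1 ≡ 1  ← first divisor giving 1
The order is 81.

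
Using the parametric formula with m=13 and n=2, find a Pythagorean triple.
(165, 52, 173)

Euclid's formula: a = m² - n², b = 2mn, c = m² + n²
m = 13, n = 2
a = 13² - 2² = 169 - 4 = 165
b = 2 × 13 × 2 = 52
c = 13² + 2² = 169 + 4 = 173
Verification: 165² + 52² = 27225 + 2704 = 29929 = 173² ✓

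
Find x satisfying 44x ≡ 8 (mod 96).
x ≡ 22 (mod 24)

gcd(44, 96) = 4, which divides 8, so solutions exist.
Divide through by 4: 11x ≡ 2 (mod 24).
Find 11^(-1) mod 24 by the extended Euclidean algorithm:
24 = 2 × 11 + 2  ⟹  2 = (1)·24 + (-2)·11
11 = 5 × 2 + 1  ⟹  1 = (-5)·24 + (11)·11
So (11)·11 ≡ 1 (mod 24), i.e. 11^(-1) ≡ 11 (mod 24).
x ≡ 11 × 2 = 22 ≡ 22 (mod 24).
Check: 44 × 22 = 968 ≡ 8 (mod 96).
x ≡ 22 (mod 24), giving 4 solutions mod 96.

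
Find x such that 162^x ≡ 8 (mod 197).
83

Baby-step giant-step with step n = ⌈√197⌉ = 15.
Baby steps 162^j mod 197 (j:value) for j=0..14: 0:1, 1:162, 2:43, 3:71, 4:76, 5:98, 6:116, 7:77, 8:63, 9:159, 10:148, 11:139, 12:60, 13:67, 14:19.
Giant-step multiplier: 162^(-15) ≡ 162^(196-15) = 162^181 ≡ 189 (mod 197).
Giant steps γ_i = 8·189^i mod 197: γ_0=8, γ_1=133, γ_2=118, γ_3=41, γ_4=66, γ_5=63 (in table at j=8).
x = i·n + j = 5·15 + 8 = 83.
Check: 162^83 ≡ 8 (mod 197).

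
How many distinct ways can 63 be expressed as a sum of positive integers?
1505499

p(n) counts ways to write n as a sum of positive integers (order ignored).
Euler's pentagonal recurrence: p(k) = p(k-1) + p(k-2) - p(k-5) - p(k-7) + p(k-12) + p(k-15) - ... (offsets j(3j∓1)/2, signs ++--, p(0)=1, p(<0)=0).
DP table for k = 0..62: p(0)=1, p(1)=1, p(2)=2, p(3)=3, p(4)=5, p(5)=7, p(6)=11, p(7)=15, p(8)=22, p(9)=30, p(10)=42, p(11)=56, p(12)=77, p(13)=101, p(14)=135, p(15)=176, p(16)=231, p(17)=297, p(18)=385, p(19)=490, p(20)=627, p(21)=792, p(22)=1002, p(23)=1255, p(24)=1575, p(25)=1958, p(26)=2436, p(27)=3010, p(28)=3718, p(29)=4565, p(30)=5604, p(31)=6842, p(32)=8349, p(33)=10143, p(34)=12310, p(35)=14883, p(36)=17977, p(37)=21637, p(38)=26015, p(39)=31185, p(40)=37338, p(41)=44583, p(42)=53174, p(43)=63261, p(44)=75175, p(45)=89134, p(46)=105558, p(47)=124754, p(48)=147273, p(49)=173525, p(50)=204226, p(51)=239943, p(52)=281589, p(53)=329931, p(54)=386155, p(55)=451276, p(56)=526823, p(57)=614154, p(58)=715220, p(59)=831820, p(60)=966467, p(61)=1121505, p(62)=1300156.
Final step: p(63) = p(62) + p(61) - p(58) - p(56) + p(51) + p(48) - p(41) - p(37) + p(28) + p(23) - p(12) - p(6)
= 1300156 + 1121505 - 715220 - 526823 + 239943 + 147273 - 44583 - 21637 + 3718 + 1255 - 77 - 11
= 1505499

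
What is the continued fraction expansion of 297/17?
[17; 2, 8]

Euclidean algorithm steps:
297 = 17 × 17 + 8
17 = 2 × 8 + 1
8 = 8 × 1 + 0
Continued fraction: [17; 2, 8]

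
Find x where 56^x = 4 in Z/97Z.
20

Baby-step giant-step with step n = ⌈√97⌉ = 10.
Baby steps 56^j mod 97 (j:value) for j=0..9: 0:1, 1:56, 2:32, 3:46, 4:54, 5:17, 6:79, 7:59, 8:6, 9:45.
Giant-step multiplier: 56^(-10) ≡ 56^(96-10) = 56^86 ≡ 48 (mod 97).
Giant steps γ_i = 4·48^i mod 97: γ_0=4, γ_1=95, γ_2=1 (in table at j=0).
x = i·n + j = 2·10 + 0 = 20.
Check: 56^20 ≡ 4 (mod 97).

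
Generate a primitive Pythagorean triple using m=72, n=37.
(3815, 5328, 6553)

Euclid's formula: a = m² - n², b = 2mn, c = m² + n²
m = 72, n = 37
a = 72² - 37² = 5184 - 1369 = 3815
b = 2 × 72 × 37 = 5328
c = 72² + 37² = 5184 + 1369 = 6553
Verification: 3815² + 5328² = 14554225 + 28387584 = 42941809 = 6553² ✓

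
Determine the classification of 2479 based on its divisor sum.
deficient

Proper divisors of 2479: sum = 1 + 37 + 67 = 105
Since 105 < 2479, 2479 is deficient.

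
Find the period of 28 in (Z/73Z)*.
72

73 is prime, so ord(28) divides φ(73) = 72.
Divisors of 72: 1, 2, 3, 4, 6, 8, 9, 12, 18, 24, 36, 72.
Repeated squaring: 28^1 ≡ 28, 28^2 ≡ 54, 28^4 ≡ 69, 28^8 ≡ 16, 28^16 ≡ 37, 28^32 ≡ 55, 28^64 ≡ 32 (mod 73).
Test 28^d mod 73 for each divisor d in increasing order:
28^1 ≡ 28
28^2 ≡ 54
28^3 = 28^2·28^1 ≡ 52
28^4 ≡ 69
28^6 = 28^4·28^2 ≡ 3
28^8 ≡ 16
28^9 = 28^8·28^1 ≡ 10
28^12 = 28^8·28^4 ≡ 9
28^18 = 28^16·28^2 ≡ 27
28^24 = 28^16·28^8 ≡ 8
28^36 = 28^32·28^4 ≡ 72
28^72 = 28^64·28^8 ≡ 1  ← first divisor giving 1
The order is 72.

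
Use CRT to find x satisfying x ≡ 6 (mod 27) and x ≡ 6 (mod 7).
6

Using Chinese Remainder Theorem:
M = 27 × 7 = 189
M1 = 7, M2 = 27
y1 = 7^(-1) mod 27 = 4
y2 = 27^(-1) mod 7 = 6
x = (6×7×4 + 6×27×6) mod 189 = 6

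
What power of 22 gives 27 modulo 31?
9

Baby-step giant-step with step n = ⌈√31⌉ = 6.
Baby steps 22^j mod 31 (j:value) for j=0..5: 0:1, 1:22, 2:19, 3:15, 4:20, 5:6.
Giant-step multiplier: 22^(-6) ≡ 22^(30-6) = 22^24 ≡ 4 (mod 31).
Giant steps γ_i = 27·4^i mod 31: γ_0=27, γ_1=15 (in table at j=3).
x = i·n + j = 1·6 + 3 = 9.
Check: 22^9 ≡ 27 (mod 31).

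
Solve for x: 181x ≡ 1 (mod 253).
130

gcd(181, 253) = 1, so the inverse exists.
Extended Euclidean algorithm on (253, 181):
253 = 1 × 181 + 72  ⟹  72 = (1)·253 + (-1)·181
181 = 2 × 72 + 37  ⟹  37 = (-2)·253 + (3)·181
72 = 1 × 37 + 35  ⟹  35 = (3)·253 + (-4)·181
37 = 1 × 35 + 2  ⟹  2 = (-5)·253 + (7)·181
35 = 17 × 2 + 1  ⟹  1 = (88)·253 + (-123)·181
So (-123)·181 ≡ 1 (mod 253), i.e. 181^(-1) ≡ -123 ≡ 130 (mod 253).
Check: 181 × 130 = 23530 ≡ 1 (mod 253)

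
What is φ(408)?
128

408 = 2^3 × 3 × 17
φ(n) = n × ∏(1 - 1/p) for each prime p dividing n
φ(408) = 408 × (1 - 1/2) × (1 - 1/3) × (1 - 1/17) = 128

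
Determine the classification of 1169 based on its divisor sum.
deficient

Proper divisors of 1169: sum = 1 + 7 + 167 = 175
Since 175 < 1169, 1169 is deficient.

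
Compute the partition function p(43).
63261

p(n) counts ways to write n as a sum of positive integers (order ignored).
Euler's pentagonal recurrence: p(k) = p(k-1) + p(k-2) - p(k-5) - p(k-7) + p(k-12) + p(k-15) - ... (offsets j(3j∓1)/2, signs ++--, p(0)=1, p(<0)=0).
DP table for k = 0..42: p(0)=1, p(1)=1, p(2)=2, p(3)=3, p(4)=5, p(5)=7, p(6)=11, p(7)=15, p(8)=22, p(9)=30, p(10)=42, p(11)=56, p(12)=77, p(13)=101, p(14)=135, p(15)=176, p(16)=231, p(17)=297, p(18)=385, p(19)=490, p(20)=627, p(21)=792, p(22)=1002, p(23)=1255, p(24)=1575, p(25)=1958, p(26)=2436, p(27)=3010, p(28)=3718, p(29)=4565, p(30)=5604, p(31)=6842, p(32)=8349, p(33)=10143, p(34)=12310, p(35)=14883, p(36)=17977, p(37)=21637, p(38)=26015, p(39)=31185, p(40)=37338, p(41)=44583, p(42)=53174.
Final step: p(43) = p(42) + p(41) - p(38) - p(36) + p(31) + p(28) - p(21) - p(17) + p(8) + p(3)
= 53174 + 44583 - 26015 - 17977 + 6842 + 3718 - 792 - 297 + 22 + 3
= 63261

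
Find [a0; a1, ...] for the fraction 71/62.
[1; 6, 1, 8]

Euclidean algorithm steps:
71 = 1 × 62 + 9
62 = 6 × 9 + 8
9 = 1 × 8 + 1
8 = 8 × 1 + 0
Continued fraction: [1; 6, 1, 8]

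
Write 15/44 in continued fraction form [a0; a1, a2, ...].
[0; 2, 1, 14]

Euclidean algorithm steps:
15 = 0 × 44 + 15
44 = 2 × 15 + 14
15 = 1 × 14 + 1
14 = 14 × 1 + 0
Continued fraction: [0; 2, 1, 14]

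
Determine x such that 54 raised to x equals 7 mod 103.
26

Baby-step giant-step with step n = ⌈√103⌉ = 11.
Baby steps 54^j mod 103 (j:value) for j=0..10: 0:1, 1:54, 2:32, 3:80, 4:97, 5:88, 6:14, 7:35, 8:36, 9:90, 10:19.
Giant-step multiplier: 54^(-11) ≡ 54^(102-11) = 54^91 ≡ 77 (mod 103).
Giant steps γ_i = 7·77^i mod 103: γ_0=7, γ_1=24, γ_2=97 (in table at j=4).
x = i·n + j = 2·11 + 4 = 26.
Check: 54^26 ≡ 7 (mod 103).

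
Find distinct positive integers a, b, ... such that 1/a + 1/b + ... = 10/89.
1/9 + 1/801

Greedy algorithm:
10/89: ceiling(89/10) = 9, use 1/9
1/801: ceiling(801/1) = 801, use 1/801
Result: 10/89 = 1/9 + 1/801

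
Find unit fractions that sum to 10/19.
1/2 + 1/38

Greedy algorithm:
10/19: ceiling(19/10) = 2, use 1/2
1/38: ceiling(38/1) = 38, use 1/38
Result: 10/19 = 1/2 + 1/38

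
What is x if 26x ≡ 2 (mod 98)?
x ≡ 34 (mod 49)

gcd(26, 98) = 2, which divides 2, so solutions exist.
Divide through by 2: 13x ≡ 1 (mod 49).
Find 13^(-1) mod 49 by the extended Euclidean algorithm:
49 = 3 × 13 + 10  ⟹  10 = (1)·49 + (-3)·13
13 = 1 × 10 + 3  ⟹  3 = (-1)·49 + (4)·13
10 = 3 × 3 + 1  ⟹  1 = (4)·49 + (-15)·13
So (-15)·13 ≡ 1 (mod 49), i.e. 13^(-1) ≡ -15 ≡ 34 (mod 49).
x ≡ 34 × 1 = 34 ≡ 34 (mod 49).
Check: 26 × 34 = 884 ≡ 2 (mod 98).
x ≡ 34 (mod 49), giving 2 solutions mod 98.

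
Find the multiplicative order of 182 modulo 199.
33

199 is prime, so ord(182) divides φ(199) = 198.
Divisors of 198: 1, 2, 3, 6, 9, 11, 18, 22, 33, 66, 99, 198.
Repeated squaring: 182^1 ≡ 182, 182^2 ≡ 90, 182^4 ≡ 140, 182^8 ≡ 98, 182^16 ≡ 52, 182^32 ≡ 117, 182^64 ≡ 157, 182^128 ≡ 172 (mod 199).
Test 182^d mod 199 for each divisor d in increasing order:
182^1 ≡ 182
182^2 ≡ 90
182^3 = 182^2·182^1 ≡ 62
182^6 = 182^4·182^2 ≡ 63
182^9 = 182^8·182^1 ≡ 125
182^11 = 182^8·182^2·182^1 ≡ 106
182^18 = 182^16·182^2 ≡ 103
182^22 = 182^16·182^4·182^2 ≡ 92
182^33 = 182^32·182^1 ≡ 1  ← first divisor giving 1
The order is 33.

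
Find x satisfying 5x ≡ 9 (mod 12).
x ≡ 9 (mod 12)

gcd(5, 12) = 1, which divides 9, so solutions exist.
Find 5^(-1) mod 12 by the extended Euclidean algorithm:
12 = 2 × 5 + 2  ⟹  2 = (1)·12 + (-2)·5
5 = 2 × 2 + 1  ⟹  1 = (-2)·12 + (5)·5
So (5)·5 ≡ 1 (mod 12), i.e. 5^(-1) ≡ 5 (mod 12).
x ≡ 5 × 9 = 45 ≡ 9 (mod 12).
Check: 5 × 9 = 45 ≡ 9 (mod 12).
Unique solution: x ≡ 9 (mod 12)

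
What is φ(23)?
22

23 = 23
φ(n) = n × ∏(1 - 1/p) for each prime p dividing n
φ(23) = 23 × (1 - 1/23) = 22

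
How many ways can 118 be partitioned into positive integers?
1482074143

p(n) counts ways to write n as a sum of positive integers (order ignored).
Euler's pentagonal recurrence: p(k) = p(k-1) + p(k-2) - p(k-5) - p(k-7) + p(k-12) + p(k-15) - ... (offsets j(3j∓1)/2, signs ++--, p(0)=1, p(<0)=0).
DP table for k = 0..117: p(0)=1, p(1)=1, p(2)=2, p(3)=3, p(4)=5, p(5)=7, p(6)=11, p(7)=15, p(8)=22, p(9)=30, p(10)=42, p(11)=56, p(12)=77, p(13)=101, p(14)=135, p(15)=176, p(16)=231, p(17)=297, p(18)=385, p(19)=490, p(20)=627, p(21)=792, p(22)=1002, p(23)=1255, p(24)=1575, p(25)=1958, p(26)=2436, p(27)=3010, p(28)=3718, p(29)=4565, p(30)=5604, p(31)=6842, p(32)=8349, p(33)=10143, p(34)=12310, p(35)=14883, p(36)=17977, p(37)=21637, p(38)=26015, p(39)=31185, p(40)=37338, p(41)=44583, p(42)=53174, p(43)=63261, p(44)=75175, p(45)=89134, p(46)=105558, p(47)=124754, p(48)=147273, p(49)=173525, p(50)=204226, p(51)=239943, p(52)=281589, p(53)=329931, p(54)=386155, p(55)=451276, p(56)=526823, p(57)=614154, p(58)=715220, p(59)=831820, p(60)=966467, p(61)=1121505, p(62)=1300156, p(63)=1505499, p(64)=1741630, p(65)=2012558, p(66)=2323520, p(67)=2679689, p(68)=3087735, p(69)=3554345, p(70)=4087968, p(71)=4697205, p(72)=5392783, p(73)=6185689, p(74)=7089500, p(75)=8118264, p(76)=9289091, p(77)=10619863, p(78)=12132164, p(79)=13848650, p(80)=15796476, p(81)=18004327, p(82)=20506255, p(83)=23338469, p(84)=26543660, p(85)=30167357, p(86)=34262962, p(87)=38887673, p(88)=44108109, p(89)=49995925, p(90)=56634173, p(91)=64112359, p(92)=72533807, p(93)=82010177, p(94)=92669720, p(95)=104651419, p(96)=118114304, p(97)=133230930, p(98)=150198136, p(99)=169229875, p(100)=190569292, p(101)=214481126, p(102)=241265379, p(103)=271248950, p(104)=304801365, p(105)=342325709, p(106)=384276336, p(107)=431149389, p(108)=483502844, p(109)=541946240, p(110)=607163746, p(111)=679903203, p(112)=761002156, p(113)=851376628, p(114)=952050665, p(115)=1064144451, p(116)=1188908248, p(117)=1327710076.
Final step: p(118) = p(117) + p(116) - p(113) - p(111) + p(106) + p(103) - p(96) - p(92) + p(83) + p(78) - p(67) - p(61) + p(48) + p(41) - p(26) - p(18) + p(1)
= 1327710076 + 1188908248 - 851376628 - 679903203 + 384276336 + 271248950 - 118114304 - 72533807 + 23338469 + 12132164 - 2679689 - 1121505 + 147273 + 44583 - 2436 - 385 + 1
= 1482074143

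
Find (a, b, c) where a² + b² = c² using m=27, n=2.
(725, 108, 733)

Euclid's formula: a = m² - n², b = 2mn, c = m² + n²
m = 27, n = 2
a = 27² - 2² = 729 - 4 = 725
b = 2 × 27 × 2 = 108
c = 27² + 2² = 729 + 4 = 733
Verification: 725² + 108² = 525625 + 11664 = 537289 = 733² ✓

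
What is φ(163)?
162

163 = 163
φ(n) = n × ∏(1 - 1/p) for each prime p dividing n
φ(163) = 163 × (1 - 1/163) = 162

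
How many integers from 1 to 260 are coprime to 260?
96

260 = 2^2 × 5 × 13
φ(n) = n × ∏(1 - 1/p) for each prime p dividing n
φ(260) = 260 × (1 - 1/2) × (1 - 1/5) × (1 - 1/13) = 96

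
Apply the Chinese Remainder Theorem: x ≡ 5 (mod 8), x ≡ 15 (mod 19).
53

Using Chinese Remainder Theorem:
M = 8 × 19 = 152
M1 = 19, M2 = 8
y1 = 19^(-1) mod 8 = 3
y2 = 8^(-1) mod 19 = 12
x = (5×19×3 + 15×8×12) mod 152 = 53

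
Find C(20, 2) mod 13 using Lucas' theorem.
8

Using Lucas' theorem:
Write n=20 and k=2 in base 13:
n in base 13: [1, 7]
k in base 13: [0, 2]
C(20,2) mod 13 = ∏ C(n_i, k_i) mod 13
Digit binomials (mod 13): C(1,0) = 1; C(7,2) = 21 ≡ 8
Product: 1 × 8 = 8 ≡ 8 (mod 13)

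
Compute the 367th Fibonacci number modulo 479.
153

Matrix identity: Q^n = [[F_(n+1), F_n], [F_n, F_(n-1)]] with Q = [[1,1],[1,0]].
n = 367 = 101101111₂. Square-and-multiply, entries mod 479:
Q^1 = [[1,1],[1,0]]
Q^2 = (Q^1)² = [[2,1],[1,1]]
Q^5 = (Q^2)²·Q = [[8,5],[5,3]]
Q^11 = (Q^5)²·Q = [[144,89],[89,55]]
Q^22 = (Q^11)² = [[396,467],[467,408]]
Q^45 = (Q^22)²·Q = [[259,327],[327,411]]
Q^91 = (Q^45)²·Q = [[320,133],[133,187]]
Q^183 = (Q^91)²·Q = [[231,339],[339,371]]
Q^367 = (Q^183)²·Q = [[177,153],[153,24]]
F_367 mod 479 = Q^367[0][1] = 153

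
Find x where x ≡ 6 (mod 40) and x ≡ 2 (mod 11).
46

Using Chinese Remainder Theorem:
M = 40 × 11 = 440
M1 = 11, M2 = 40
y1 = 11^(-1) mod 40 = 11
y2 = 40^(-1) mod 11 = 8
x = (6×11×11 + 2×40×8) mod 440 = 46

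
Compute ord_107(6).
106

107 is prime, so ord(6) divides φ(107) = 106.
Divisors of 106: 1, 2, 53, 106.
Repeated squaring: 6^1 ≡ 6, 6^2 ≡ 36, 6^4 ≡ 12, 6^8 ≡ 37, 6^16 ≡ 85, 6^32 ≡ 56, 6^64 ≡ 33 (mod 107).
Test 6^d mod 107 for each divisor d in increasing order:
6^1 ≡ 6
6^2 ≡ 36
6^53 = 6^32·6^16·6^4·6^1 ≡ 106
6^106 = 6^64·6^32·6^8·6^2 ≡ 1  ← first divisor giving 1
The order is 106.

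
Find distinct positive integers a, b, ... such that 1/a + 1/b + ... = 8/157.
1/20 + 1/1047 + 1/3287580

Greedy algorithm:
8/157: ceiling(157/8) = 20, use 1/20
3/3140: ceiling(3140/3) = 1047, use 1/1047
1/3287580: ceiling(3287580/1) = 3287580, use 1/3287580
Result: 8/157 = 1/20 + 1/1047 + 1/3287580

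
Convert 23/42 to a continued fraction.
[0; 1, 1, 4, 1, 3]

Euclidean algorithm steps:
23 = 0 × 42 + 23
42 = 1 × 23 + 19
23 = 1 × 19 + 4
19 = 4 × 4 + 3
4 = 1 × 3 + 1
3 = 3 × 1 + 0
Continued fraction: [0; 1, 1, 4, 1, 3]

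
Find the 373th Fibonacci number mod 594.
233

Matrix identity: Q^n = [[F_(n+1), F_n], [F_n, F_(n-1)]] with Q = [[1,1],[1,0]].
n = 373 = 101110101₂. Square-and-multiply, entries mod 594:
Q^1 = [[1,1],[1,0]]
Q^2 = (Q^1)² = [[2,1],[1,1]]
Q^5 = (Q^2)²·Q = [[8,5],[5,3]]
Q^11 = (Q^5)²·Q = [[144,89],[89,55]]
Q^23 = (Q^11)²·Q = [[36,145],[145,485]]
Q^46 = (Q^23)² = [[343,107],[107,236]]
Q^93 = (Q^46)²·Q = [[377,200],[200,177]]
Q^186 = (Q^93)² = [[365,316],[316,49]]
Q^373 = (Q^186)²·Q = [[377,233],[233,144]]
F_373 mod 594 = Q^373[0][1] = 233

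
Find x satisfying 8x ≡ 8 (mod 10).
x ≡ 1 (mod 5)

gcd(8, 10) = 2, which divides 8, so solutions exist.
Divide through by 2: 4x ≡ 4 (mod 5).
Find 4^(-1) mod 5 by the extended Euclidean algorithm:
5 = 1 × 4 + 1  ⟹  1 = (1)·5 + (-1)·4
So (-1)·4 ≡ 1 (mod 5), i.e. 4^(-1) ≡ -1 ≡ 4 (mod 5).
x ≡ 4 × 4 = 16 ≡ 1 (mod 5).
Check: 8 × 1 = 8 ≡ 8 (mod 10).
x ≡ 1 (mod 5), giving 2 solutions mod 10.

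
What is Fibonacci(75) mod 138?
44

Matrix identity: Q^n = [[F_(n+1), F_n], [F_n, F_(n-1)]] with Q = [[1,1],[1,0]].
n = 75 = 1001011₂. Square-and-multiply, entries mod 138:
Q^1 = [[1,1],[1,0]]
Q^2 = (Q^1)² = [[2,1],[1,1]]
Q^4 = (Q^2)² = [[5,3],[3,2]]
Q^9 = (Q^4)²·Q = [[55,34],[34,21]]
Q^18 = (Q^9)² = [[41,100],[100,79]]
Q^37 = (Q^18)²·Q = [[83,89],[89,132]]
Q^75 = (Q^37)²·Q = [[135,44],[44,91]]
F_75 mod 138 = Q^75[0][1] = 44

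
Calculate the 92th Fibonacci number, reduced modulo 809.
105

Matrix identity: Q^n = [[F_(n+1), F_n], [F_n, F_(n-1)]] with Q = [[1,1],[1,0]].
n = 92 = 1011100₂. Square-and-multiply, entries mod 809:
Q^1 = [[1,1],[1,0]]
Q^2 = (Q^1)² = [[2,1],[1,1]]
Q^5 = (Q^2)²·Q = [[8,5],[5,3]]
Q^11 = (Q^5)²·Q = [[144,89],[89,55]]
Q^23 = (Q^11)²·Q = [[255,342],[342,722]]
Q^46 = (Q^23)² = [[773,17],[17,756]]
Q^92 = (Q^46)² = [[776,105],[105,671]]
F_92 mod 809 = Q^92[0][1] = 105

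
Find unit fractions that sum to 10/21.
1/3 + 1/7

Greedy algorithm:
10/21: ceiling(21/10) = 3, use 1/3
1/7: ceiling(7/1) = 7, use 1/7
Result: 10/21 = 1/3 + 1/7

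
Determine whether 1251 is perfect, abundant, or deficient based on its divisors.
deficient

Proper divisors of 1251: sum = 1 + 3 + 9 + 139 + 417 = 569
Since 569 < 1251, 1251 is deficient.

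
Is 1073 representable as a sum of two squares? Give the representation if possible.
7² + 32² (a=7, b=32)

Factorization: 1073 = 29 × 37
By Fermat: n is sum of two squares iff every prime p ≡ 3 (mod 4) appears to even power.
All primes ≡ 3 (mod 4) appear to even power.
Search a = 0, 1, 2, … for 1073 - a² a perfect square: first hit at a = 7: 1073 - 49 = 1024 = 32².
1073 = 7² + 32² = 49 + 1024 ✓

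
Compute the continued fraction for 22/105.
[0; 4, 1, 3, 2, 2]

Euclidean algorithm steps:
22 = 0 × 105 + 22
105 = 4 × 22 + 17
22 = 1 × 17 + 5
17 = 3 × 5 + 2
5 = 2 × 2 + 1
2 = 2 × 1 + 0
Continued fraction: [0; 4, 1, 3, 2, 2]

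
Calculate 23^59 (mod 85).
22

Repeated squaring. Binary of 59 = 111011.
23^1 ≡ 23 (mod 85); 23^2 ≡ 19 (mod 85); 23^4 ≡ 21 (mod 85); 23^8 ≡ 16 (mod 85); 23^16 ≡ 1 (mod 85); 23^32 ≡ 1 (mod 85)
23^59 = 23^1 × 23^2 × 23^8 × 23^16 × 23^32 ≡ 22 (mod 85)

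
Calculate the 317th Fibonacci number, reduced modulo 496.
357

Matrix identity: Q^n = [[F_(n+1), F_n], [F_n, F_(n-1)]] with Q = [[1,1],[1,0]].
n = 317 = 100111101₂. Square-and-multiply, entries mod 496:
Q^1 = [[1,1],[1,0]]
Q^2 = (Q^1)² = [[2,1],[1,1]]
Q^4 = (Q^2)² = [[5,3],[3,2]]
Q^9 = (Q^4)²·Q = [[55,34],[34,21]]
Q^19 = (Q^9)²·Q = [[317,213],[213,104]]
Q^39 = (Q^19)²·Q = [[427,34],[34,393]]
Q^79 = (Q^39)²·Q = [[69,461],[461,104]]
Q^158 = (Q^79)² = [[34,393],[393,137]]
Q^317 = (Q^158)²·Q = [[104,357],[357,243]]
F_317 mod 496 = Q^317[0][1] = 357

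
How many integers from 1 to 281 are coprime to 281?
280

281 = 281
φ(n) = n × ∏(1 - 1/p) for each prime p dividing n
φ(281) = 281 × (1 - 1/281) = 280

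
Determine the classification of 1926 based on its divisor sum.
abundant

Proper divisors of 1926: sum = 1 + 2 + 3 + 6 + 9 + 18 + 107 + 214 + 321 + 642 + 963 = 2286
Since 2286 > 1926, 1926 is abundant.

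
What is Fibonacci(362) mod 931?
20

Matrix identity: Q^n = [[F_(n+1), F_n], [F_n, F_(n-1)]] with Q = [[1,1],[1,0]].
n = 362 = 101101010₂. Square-and-multiply, entries mod 931:
Q^1 = [[1,1],[1,0]]
Q^2 = (Q^1)² = [[2,1],[1,1]]
Q^5 = (Q^2)²·Q = [[8,5],[5,3]]
Q^11 = (Q^5)²·Q = [[144,89],[89,55]]
Q^22 = (Q^11)² = [[727,22],[22,705]]
Q^45 = (Q^22)²·Q = [[55,205],[205,781]]
Q^90 = (Q^45)² = [[362,76],[76,286]]
Q^181 = (Q^90)²·Q = [[799,894],[894,836]]
Q^362 = (Q^181)² = [[173,20],[20,153]]
F_362 mod 931 = Q^362[0][1] = 20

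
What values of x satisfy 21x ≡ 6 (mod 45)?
x ≡ 11 (mod 15)

gcd(21, 45) = 3, which divides 6, so solutions exist.
Divide through by 3: 7x ≡ 2 (mod 15).
Find 7^(-1) mod 15 by the extended Euclidean algorithm:
15 = 2 × 7 + 1  ⟹  1 = (1)·15 + (-2)·7
So (-2)·7 ≡ 1 (mod 15), i.e. 7^(-1) ≡ -2 ≡ 13 (mod 15).
x ≡ 13 × 2 = 26 ≡ 11 (mod 15).
Check: 21 × 11 = 231 ≡ 6 (mod 45).
x ≡ 11 (mod 15), giving 3 solutions mod 45.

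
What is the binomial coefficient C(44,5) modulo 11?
0

Using Lucas' theorem:
Write n=44 and k=5 in base 11:
n in base 11: [4, 0]
k in base 11: [0, 5]
C(44,5) mod 11 = ∏ C(n_i, k_i) mod 11
Digit binomials (mod 11): C(4,0) = 1; C(0,5) = 0 (k_i > n_i)
Product: 1 × 0 = 0 ≡ 0 (mod 11)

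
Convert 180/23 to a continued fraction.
[7; 1, 4, 1, 3]

Euclidean algorithm steps:
180 = 7 × 23 + 19
23 = 1 × 19 + 4
19 = 4 × 4 + 3
4 = 1 × 3 + 1
3 = 3 × 1 + 0
Continued fraction: [7; 1, 4, 1, 3]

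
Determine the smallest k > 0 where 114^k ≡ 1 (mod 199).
11

199 is prime, so ord(114) divides φ(199) = 198.
Divisors of 198: 1, 2, 3, 6, 9, 11, 18, 22, 33, 66, 99, 198.
Repeated squaring: 114^1 ≡ 114, 114^2 ≡ 61, 114^4 ≡ 139, 114^8 ≡ 18, 114^16 ≡ 125, 114^32 ≡ 103, 114^64 ≡ 62, 114^128 ≡ 63 (mod 199).
Test 114^d mod 199 for each divisor d in increasing order:
114^1 ≡ 114
114^2 ≡ 61
114^3 = 114^2·114^1 ≡ 188
114^6 = 114^4·114^2 ≡ 121
114^9 = 114^8·114^1 ≡ 62
114^11 = 114^8·114^2·114^1 ≡ 1  ← first divisor giving 1
The order is 11.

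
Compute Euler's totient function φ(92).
44

92 = 2^2 × 23
φ(n) = n × ∏(1 - 1/p) for each prime p dividing n
φ(92) = 92 × (1 - 1/2) × (1 - 1/23) = 44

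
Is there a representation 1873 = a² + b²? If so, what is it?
28² + 33² (a=28, b=33)

Factorization: 1873 = 1873
By Fermat: n is sum of two squares iff every prime p ≡ 3 (mod 4) appears to even power.
All primes ≡ 3 (mod 4) appear to even power.
Search a = 0, 1, 2, … for 1873 - a² a perfect square: first hit at a = 28: 1873 - 784 = 1089 = 33².
1873 = 28² + 33² = 784 + 1089 ✓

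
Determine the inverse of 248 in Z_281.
17

gcd(248, 281) = 1, so the inverse exists.
Extended Euclidean algorithm on (281, 248):
281 = 1 × 248 + 33  ⟹  33 = (1)·281 + (-1)·248
248 = 7 × 33 + 17  ⟹  17 = (-7)·281 + (8)·248
33 = 1 × 17 + 16  ⟹  16 = (8)·281 + (-9)·248
17 = 1 × 16 + 1  ⟹  1 = (-15)·281 + (17)·248
So (17)·248 ≡ 1 (mod 281), i.e. 248^(-1) ≡ 17 (mod 281).
Check: 248 × 17 = 4216 ≡ 1 (mod 281)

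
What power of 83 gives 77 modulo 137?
44

Baby-step giant-step with step n = ⌈√137⌉ = 12.
Baby steps 83^j mod 137 (j:value) for j=0..11: 0:1, 1:83, 2:39, 3:86, 4:14, 5:66, 6:135, 7:108, 8:59, 9:102, 10:109, 11:5.
Giant-step multiplier: 83^(-12) ≡ 83^(136-12) = 83^124 ≡ 103 (mod 137).
Giant steps γ_i = 77·103^i mod 137: γ_0=77, γ_1=122, γ_2=99, γ_3=59 (in table at j=8).
x = i·n + j = 3·12 + 8 = 44.
Check: 83^44 ≡ 77 (mod 137).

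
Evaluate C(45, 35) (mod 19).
0

Using Lucas' theorem:
Write n=45 and k=35 in base 19:
n in base 19: [2, 7]
k in base 19: [1, 16]
C(45,35) mod 19 = ∏ C(n_i, k_i) mod 19
Digit binomials (mod 19): C(2,1) = 2; C(7,16) = 0 (k_i > n_i)
Product: 2 × 0 = 0 ≡ 0 (mod 19)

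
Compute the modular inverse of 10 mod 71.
64

gcd(10, 71) = 1, so the inverse exists.
Extended Euclidean algorithm on (71, 10):
71 = 7 × 10 + 1  ⟹  1 = (1)·71 + (-7)·10
So (-7)·10 ≡ 1 (mod 71), i.e. 10^(-1) ≡ -7 ≡ 64 (mod 71).
Check: 10 × 64 = 640 ≡ 1 (mod 71)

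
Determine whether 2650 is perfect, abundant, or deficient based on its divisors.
deficient

Proper divisors of 2650: sum = 1 + 2 + 5 + 10 + 25 + 50 + 53 + 106 + 265 + 530 + 1325 = 2372
Since 2372 < 2650, 2650 is deficient.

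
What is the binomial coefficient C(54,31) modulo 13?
0

Using Lucas' theorem:
Write n=54 and k=31 in base 13:
n in base 13: [4, 2]
k in base 13: [2, 5]
C(54,31) mod 13 = ∏ C(n_i, k_i) mod 13
Digit binomials (mod 13): C(4,2) = 6; C(2,5) = 0 (k_i > n_i)
Product: 6 × 0 = 0 ≡ 0 (mod 13)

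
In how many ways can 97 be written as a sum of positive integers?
133230930

p(n) counts ways to write n as a sum of positive integers (order ignored).
Euler's pentagonal recurrence: p(k) = p(k-1) + p(k-2) - p(k-5) - p(k-7) + p(k-12) + p(k-15) - ... (offsets j(3j∓1)/2, signs ++--, p(0)=1, p(<0)=0).
DP table for k = 0..96: p(0)=1, p(1)=1, p(2)=2, p(3)=3, p(4)=5, p(5)=7, p(6)=11, p(7)=15, p(8)=22, p(9)=30, p(10)=42, p(11)=56, p(12)=77, p(13)=101, p(14)=135, p(15)=176, p(16)=231, p(17)=297, p(18)=385, p(19)=490, p(20)=627, p(21)=792, p(22)=1002, p(23)=1255, p(24)=1575, p(25)=1958, p(26)=2436, p(27)=3010, p(28)=3718, p(29)=4565, p(30)=5604, p(31)=6842, p(32)=8349, p(33)=10143, p(34)=12310, p(35)=14883, p(36)=17977, p(37)=21637, p(38)=26015, p(39)=31185, p(40)=37338, p(41)=44583, p(42)=53174, p(43)=63261, p(44)=75175, p(45)=89134, p(46)=105558, p(47)=124754, p(48)=147273, p(49)=173525, p(50)=204226, p(51)=239943, p(52)=281589, p(53)=329931, p(54)=386155, p(55)=451276, p(56)=526823, p(57)=614154, p(58)=715220, p(59)=831820, p(60)=966467, p(61)=1121505, p(62)=1300156, p(63)=1505499, p(64)=1741630, p(65)=2012558, p(66)=2323520, p(67)=2679689, p(68)=3087735, p(69)=3554345, p(70)=4087968, p(71)=4697205, p(72)=5392783, p(73)=6185689, p(74)=7089500, p(75)=8118264, p(76)=9289091, p(77)=10619863, p(78)=12132164, p(79)=13848650, p(80)=15796476, p(81)=18004327, p(82)=20506255, p(83)=23338469, p(84)=26543660, p(85)=30167357, p(86)=34262962, p(87)=38887673, p(88)=44108109, p(89)=49995925, p(90)=56634173, p(91)=64112359, p(92)=72533807, p(93)=82010177, p(94)=92669720, p(95)=104651419, p(96)=118114304.
Final step: p(97) = p(96) + p(95) - p(92) - p(90) + p(85) + p(82) - p(75) - p(71) + p(62) + p(57) - p(46) - p(40) + p(27) + p(20) - p(5)
= 118114304 + 104651419 - 72533807 - 56634173 + 30167357 + 20506255 - 8118264 - 4697205 + 1300156 + 614154 - 105558 - 37338 + 3010 + 627 - 7
= 133230930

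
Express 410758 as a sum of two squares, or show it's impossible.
Not possible

Factorization: 410758 = 2 × 59^3
By Fermat: n is sum of two squares iff every prime p ≡ 3 (mod 4) appears to even power.
Prime(s) ≡ 3 (mod 4) with odd exponent: [(59, 3)]
Therefore 410758 cannot be expressed as a² + b².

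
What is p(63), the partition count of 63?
1505499

p(n) counts ways to write n as a sum of positive integers (order ignored).
Euler's pentagonal recurrence: p(k) = p(k-1) + p(k-2) - p(k-5) - p(k-7) + p(k-12) + p(k-15) - ... (offsets j(3j∓1)/2, signs ++--, p(0)=1, p(<0)=0).
DP table for k = 0..62: p(0)=1, p(1)=1, p(2)=2, p(3)=3, p(4)=5, p(5)=7, p(6)=11, p(7)=15, p(8)=22, p(9)=30, p(10)=42, p(11)=56, p(12)=77, p(13)=101, p(14)=135, p(15)=176, p(16)=231, p(17)=297, p(18)=385, p(19)=490, p(20)=627, p(21)=792, p(22)=1002, p(23)=1255, p(24)=1575, p(25)=1958, p(26)=2436, p(27)=3010, p(28)=3718, p(29)=4565, p(30)=5604, p(31)=6842, p(32)=8349, p(33)=10143, p(34)=12310, p(35)=14883, p(36)=17977, p(37)=21637, p(38)=26015, p(39)=31185, p(40)=37338, p(41)=44583, p(42)=53174, p(43)=63261, p(44)=75175, p(45)=89134, p(46)=105558, p(47)=124754, p(48)=147273, p(49)=173525, p(50)=204226, p(51)=239943, p(52)=281589, p(53)=329931, p(54)=386155, p(55)=451276, p(56)=526823, p(57)=614154, p(58)=715220, p(59)=831820, p(60)=966467, p(61)=1121505, p(62)=1300156.
Final step: p(63) = p(62) + p(61) - p(58) - p(56) + p(51) + p(48) - p(41) - p(37) + p(28) + p(23) - p(12) - p(6)
= 1300156 + 1121505 - 715220 - 526823 + 239943 + 147273 - 44583 - 21637 + 3718 + 1255 - 77 - 11
= 1505499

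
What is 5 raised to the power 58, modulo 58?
25

Repeated squaring. Binary of 58 = 111010.
5^1 ≡ 5 (mod 58); 5^2 ≡ 25 (mod 58); 5^4 ≡ 45 (mod 58); 5^8 ≡ 53 (mod 58); 5^16 ≡ 25 (mod 58); 5^32 ≡ 45 (mod 58)
5^58 = 5^2 × 5^8 × 5^16 × 5^32 ≡ 25 (mod 58)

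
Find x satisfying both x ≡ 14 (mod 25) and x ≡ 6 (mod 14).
314

Using Chinese Remainder Theorem:
M = 25 × 14 = 350
M1 = 14, M2 = 25
y1 = 14^(-1) mod 25 = 9
y2 = 25^(-1) mod 14 = 9
x = (14×14×9 + 6×25×9) mod 350 = 314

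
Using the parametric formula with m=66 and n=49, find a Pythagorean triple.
(1955, 6468, 6757)

Euclid's formula: a = m² - n², b = 2mn, c = m² + n²
m = 66, n = 49
a = 66² - 49² = 4356 - 2401 = 1955
b = 2 × 66 × 49 = 6468
c = 66² + 49² = 4356 + 2401 = 6757
Verification: 1955² + 6468² = 3822025 + 41835024 = 45657049 = 6757² ✓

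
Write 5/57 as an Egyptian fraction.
1/12 + 1/228

Greedy algorithm:
5/57: ceiling(57/5) = 12, use 1/12
1/228: ceiling(228/1) = 228, use 1/228
Result: 5/57 = 1/12 + 1/228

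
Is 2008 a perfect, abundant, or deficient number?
deficient

Proper divisors of 2008: sum = 1 + 2 + 4 + 8 + 251 + 502 + 1004 = 1772
Since 1772 < 2008, 2008 is deficient.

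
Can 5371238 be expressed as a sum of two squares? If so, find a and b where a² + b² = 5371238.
Not possible

Factorization: 5371238 = 2 × 139^3
By Fermat: n is sum of two squares iff every prime p ≡ 3 (mod 4) appears to even power.
Prime(s) ≡ 3 (mod 4) with odd exponent: [(139, 3)]
Therefore 5371238 cannot be expressed as a² + b².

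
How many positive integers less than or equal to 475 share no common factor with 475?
360

475 = 5^2 × 19
φ(n) = n × ∏(1 - 1/p) for each prime p dividing n
φ(475) = 475 × (1 - 1/5) × (1 - 1/19) = 360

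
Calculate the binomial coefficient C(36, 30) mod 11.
0

Using Lucas' theorem:
Write n=36 and k=30 in base 11:
n in base 11: [3, 3]
k in base 11: [2, 8]
C(36,30) mod 11 = ∏ C(n_i, k_i) mod 11
Digit binomials (mod 11): C(3,2) = 3; C(3,8) = 0 (k_i > n_i)
Product: 3 × 0 = 0 ≡ 0 (mod 11)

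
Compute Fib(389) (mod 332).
157

Matrix identity: Q^n = [[F_(n+1), F_n], [F_n, F_(n-1)]] with Q = [[1,1],[1,0]].
n = 389 = 110000101₂. Square-and-multiply, entries mod 332:
Q^1 = [[1,1],[1,0]]
Q^3 = (Q^1)²·Q = [[3,2],[2,1]]
Q^6 = (Q^3)² = [[13,8],[8,5]]
Q^12 = (Q^6)² = [[233,144],[144,89]]
Q^24 = (Q^12)² = [[325,220],[220,105]]
Q^48 = (Q^24)² = [[309,312],[312,329]]
Q^97 = (Q^48)²·Q = [[121,265],[265,188]]
Q^194 = (Q^97)² = [[206,213],[213,325]]
Q^389 = (Q^194)²·Q = [[48,157],[157,223]]
F_389 mod 332 = Q^389[0][1] = 157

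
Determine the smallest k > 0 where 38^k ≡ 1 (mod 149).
148

149 is prime, so ord(38) divides φ(149) = 148.
Divisors of 148: 1, 2, 4, 37, 74, 148.
Repeated squaring: 38^1 ≡ 38, 38^2 ≡ 103, 38^4 ≡ 30, 38^8 ≡ 6, 38^16 ≡ 36, 38^32 ≡ 104, 38^64 ≡ 88, 38^128 ≡ 145 (mod 149).
Test 38^d mod 149 for each divisor d in increasing order:
38^1 ≡ 38
38^2 ≡ 103
38^4 ≡ 30
38^37 = 38^32·38^4·38^1 ≡ 105
38^74 = 38^64·38^8·38^2 ≡ 148
38^148 = 38^128·38^16·38^4 ≡ 1  ← first divisor giving 1
The order is 148.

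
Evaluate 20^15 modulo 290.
20

Repeated squaring. Binary of 15 = 1111.
20^1 ≡ 20 (mod 290); 20^2 ≡ 110 (mod 290); 20^4 ≡ 210 (mod 290); 20^8 ≡ 20 (mod 290)
20^15 = 20^1 × 20^2 × 20^4 × 20^8 ≡ 20 (mod 290)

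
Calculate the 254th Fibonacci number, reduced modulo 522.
233

Matrix identity: Q^n = [[F_(n+1), F_n], [F_n, F_(n-1)]] with Q = [[1,1],[1,0]].
n = 254 = 11111110₂. Square-and-multiply, entries mod 522:
Q^1 = [[1,1],[1,0]]
Q^3 = (Q^1)²·Q = [[3,2],[2,1]]
Q^7 = (Q^3)²·Q = [[21,13],[13,8]]
Q^15 = (Q^7)²·Q = [[465,88],[88,377]]
Q^31 = (Q^15)²·Q = [[3,31],[31,494]]
Q^63 = (Q^31)²·Q = [[195,448],[448,269]]
Q^127 = (Q^63)²·Q = [[291,175],[175,116]]
Q^254 = (Q^127)² = [[466,233],[233,233]]
F_254 mod 522 = Q^254[0][1] = 233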